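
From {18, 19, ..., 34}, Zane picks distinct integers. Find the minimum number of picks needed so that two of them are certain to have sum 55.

Group the elements by complementary pair {x, 55−x}: {21,34}, {22,33}, {23,32}, …, giving 7 two-element pairs and 3 integers whose partner 55−x falls outside [18,34].
By pigeonhole, treating each of those 10 groups as a pigeonhole, one can pick one integer per group — 10 integers — with no two summing to 55.
The 11th integer lands in an occupied pair, forcing a sum of 55.

11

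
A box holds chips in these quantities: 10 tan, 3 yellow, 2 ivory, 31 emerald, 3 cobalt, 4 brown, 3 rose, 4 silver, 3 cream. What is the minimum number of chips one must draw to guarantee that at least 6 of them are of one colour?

33

Put each drawn chip into a box by colour. The largest draw with every box below 6 takes min(count, 5) from each colour; colours with fewer than 5 contribute all they have.
Σ min(cᵢ, 5) = 5 + 3 + 2 + 5 + 3 + 4 + 3 + 4 + 3 = 32.
Draw number 32 + 1 = 33 must push one box to 6.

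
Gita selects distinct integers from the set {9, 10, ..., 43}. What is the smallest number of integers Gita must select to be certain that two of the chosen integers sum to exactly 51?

Two chosen integers sum to 51 exactly when both halves of some pair {x, 51−x} with 9 ≤ x ≤ 51−x ≤ 42 are chosen — 17 such pairs.
The remaining 1 element (those with no distinct partner in range) can never complete a 51-sum, so the worst case takes all of them and one from each pair: 1 + 17 = 18.
The 19th integer has to be the second member of some pair, so 18 + 1 = 19.

19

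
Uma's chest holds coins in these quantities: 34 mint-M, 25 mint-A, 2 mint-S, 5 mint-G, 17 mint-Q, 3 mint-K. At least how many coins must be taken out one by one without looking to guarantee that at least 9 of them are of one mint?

An adversary could hand out at most 8 coins per mint (mint-S, mint-G, mint-K run out sooner): 8 + 8 + 2 + 5 + 8 + 3 = 34 coins and still no mint has 9.
Pigeonhole: one more coin lands in a mint already at 8, so 35 draws are enough and 34 are not.

35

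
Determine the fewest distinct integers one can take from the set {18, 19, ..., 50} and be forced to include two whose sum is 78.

Two chosen integers sum to 78 exactly when both halves of some pair {x, 78−x} with 28 ≤ x ≤ 78−x ≤ 50 are chosen — 11 such pairs.
The remaining 11 elements (those with no distinct partner in range) can never complete a 78-sum, so the worst case takes all of them and one from each pair: 11 + 11 = 22.
The 23rd integer has to be the second member of some pair, so 22 + 1 = 23.

23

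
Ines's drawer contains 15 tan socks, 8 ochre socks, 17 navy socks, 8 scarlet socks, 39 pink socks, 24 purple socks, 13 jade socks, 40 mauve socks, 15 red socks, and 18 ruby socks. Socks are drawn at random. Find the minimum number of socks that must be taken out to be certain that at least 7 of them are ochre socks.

In the worst case for collecting ochre socks, every non-ochre sock comes out first.
There are 15 + 17 + 8 + 39 + 24 + 13 + 40 + 15 + 18 = 189 non-ochre socks altogether.
After those, each further sock must be ochre, so 189 + 7 = 196 draws guarantee 7 ochre socks.

196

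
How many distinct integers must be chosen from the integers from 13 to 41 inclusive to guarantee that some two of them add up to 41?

22

Two chosen integers sum to 41 exactly when both halves of some pair {x, 41−x} with 13 ≤ x ≤ 41−x ≤ 28 are chosen — 8 such pairs.
The remaining 13 elements (those with no distinct partner in range) can never complete a 41-sum, so the worst case takes all of them and one from each pair: 13 + 8 = 21.
Pigeonhole: the 22nd integer has to be the second member of some pair, so 21 + 1 = 22.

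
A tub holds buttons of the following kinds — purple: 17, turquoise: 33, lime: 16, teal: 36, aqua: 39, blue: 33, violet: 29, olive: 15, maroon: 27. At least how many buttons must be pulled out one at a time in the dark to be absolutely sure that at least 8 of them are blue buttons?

In the worst case for collecting blue buttons, every non-blue button comes out first.
There are 17 + 33 + 16 + 36 + 39 + 29 + 15 + 27 = 212 non-blue buttons altogether.
After those, each further button must be blue, so 212 + 8 = 220 draws guarantee 8 blue buttons.

220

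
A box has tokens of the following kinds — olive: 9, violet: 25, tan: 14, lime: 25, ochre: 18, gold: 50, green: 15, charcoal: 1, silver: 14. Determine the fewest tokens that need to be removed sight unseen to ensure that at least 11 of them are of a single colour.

81

An adversary could hand out at most 10 tokens per colour (olive, charcoal run out sooner): 9 + 10 + 10 + 10 + 10 + 10 + 10 + 1 + 10 = 80 tokens and still no colour has 11.
One more token lands in a colour already at 10, so 81 draws are enough and 80 are not.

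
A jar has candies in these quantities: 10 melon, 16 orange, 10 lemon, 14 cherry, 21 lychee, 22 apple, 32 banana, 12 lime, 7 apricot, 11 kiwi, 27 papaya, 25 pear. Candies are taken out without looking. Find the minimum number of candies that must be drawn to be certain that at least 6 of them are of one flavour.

An adversary could hand out at most 5 candies per flavour: 5 + 5 + 5 + 5 + 5 + 5 + 5 + 5 + 5 + 5 + 5 + 5 = 60 candies and still no flavour has 6.
Pigeonhole: one more candy lands in a flavour already at 5, so 61 draws are enough and 60 are not.

61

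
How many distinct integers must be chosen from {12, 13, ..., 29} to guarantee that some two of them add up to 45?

A set avoiding the sum 45 can contain at most one of each pair {x, 45−x}, plus the 4 elements whose complement lies outside the range.
The integers 12, …, 22 (11 of them) are such a set: any two sum to at least 12+13 = 25 and at most 21+22 = 43 < 45.
Any 12th integer completes one of the 7 pairs, so 12 choices force a sum of 45.

12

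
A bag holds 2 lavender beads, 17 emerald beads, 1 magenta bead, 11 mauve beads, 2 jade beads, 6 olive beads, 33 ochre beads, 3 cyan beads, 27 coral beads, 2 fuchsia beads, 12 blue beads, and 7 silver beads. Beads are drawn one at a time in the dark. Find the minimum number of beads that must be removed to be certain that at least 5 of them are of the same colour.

By the pigeonhole principle, put each drawn bead into a box by colour. The largest draw with every box below 5 takes min(count, 4) from each colour; colours with fewer than 4 contribute all they have.
Σ min(cᵢ, 4) = 2 + 4 + 1 + 4 + 2 + 4 + 4 + 3 + 4 + 2 + 4 + 4 = 38.
Draw number 38 + 1 = 39 must push one box to 5.

39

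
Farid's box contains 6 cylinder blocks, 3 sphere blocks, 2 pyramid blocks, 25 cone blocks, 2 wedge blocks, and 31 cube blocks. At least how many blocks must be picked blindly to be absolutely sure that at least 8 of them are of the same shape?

28

By pigeonhole, put each drawn block into a box by shape. The largest draw with every box below 8 takes min(count, 7) from each shape; shapes with fewer than 7 contribute all they have.
Σ min(cᵢ, 7) = 6 + 3 + 2 + 7 + 2 + 7 = 27.
Draw number 27 + 1 = 28 must push one box to 8.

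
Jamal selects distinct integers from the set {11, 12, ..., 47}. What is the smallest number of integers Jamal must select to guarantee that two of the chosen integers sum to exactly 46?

26

Two chosen integers sum to 46 exactly when both halves of some pair {x, 46−x} with 11 ≤ x ≤ 46−x ≤ 35 are chosen — 12 such pairs.
The remaining 13 elements (those with no distinct partner in range) can never complete a 46-sum, so the worst case takes all of them and one from each pair: 13 + 12 = 25.
Pigeonhole: the 26th integer has to be the second member of some pair, so 25 + 1 = 26.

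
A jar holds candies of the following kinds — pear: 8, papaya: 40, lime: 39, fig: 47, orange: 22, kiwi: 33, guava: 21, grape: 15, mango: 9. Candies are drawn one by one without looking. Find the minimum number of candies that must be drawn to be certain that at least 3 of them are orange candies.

In the worst case for collecting orange candies, every non-orange candy comes out first.
There are 8 + 40 + 39 + 47 + 33 + 21 + 15 + 9 = 212 non-orange candies altogether.
After those, each further candy must be orange, so 212 + 3 = 215 draws guarantee 3 orange candies.

215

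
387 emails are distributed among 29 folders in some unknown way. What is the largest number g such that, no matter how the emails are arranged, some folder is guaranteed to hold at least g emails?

Pigeonhole: the 29 folders are the holes and the 387 emails are the pigeons.
If every folder held at most 13 emails, the total would be at most 29 × 13 = 377, which is less than 387.
So some folder holds at least ⌈387/29⌉ = 14 emails.

14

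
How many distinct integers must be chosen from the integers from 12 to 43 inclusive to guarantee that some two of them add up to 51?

Group the elements by complementary pair {x, 51−x}: {12,39}, {13,38}, {14,37}, …, giving 14 two-element pairs and 4 integers whose partner 51−x falls outside [12,43].
Treating each of those 18 groups as a pigeonhole, one can pick one integer per group — 18 integers — with no two summing to 51.
The 19th integer lands in an occupied pair, forcing a sum of 51.

19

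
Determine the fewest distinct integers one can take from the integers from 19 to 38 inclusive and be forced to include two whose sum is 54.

Group the elements by complementary pair {x, 54−x}: {19,35}, {20,34}, {21,33}, …, giving 8 two-element pairs, the single value 27 (it cannot pair with itself since the integers are distinct), and 3 integers whose partner 54−x falls outside [19,38].
Treating each of those 12 groups as a pigeonhole, one can pick one integer per group — 12 integers — with no two summing to 54.
The 13th integer lands in an occupied pair, forcing a sum of 54.

13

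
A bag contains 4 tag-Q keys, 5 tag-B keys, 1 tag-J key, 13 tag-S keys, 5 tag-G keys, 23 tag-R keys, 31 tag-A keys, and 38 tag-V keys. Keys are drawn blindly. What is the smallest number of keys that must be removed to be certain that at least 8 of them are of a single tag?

By the pigeonhole principle, put each drawn key into a box by tag. The largest draw with every box below 8 takes min(count, 7) from each tag; tags with fewer than 7 contribute all they have.
Σ min(cᵢ, 7) = 4 + 5 + 1 + 7 + 5 + 7 + 7 + 7 = 43.
Draw number 43 + 1 = 44 must push one box to 8.

44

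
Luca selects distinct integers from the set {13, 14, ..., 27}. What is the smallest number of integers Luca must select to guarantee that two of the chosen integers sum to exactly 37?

10

Two chosen integers sum to 37 exactly when both halves of some pair {x, 37−x} with 13 ≤ x ≤ 37−x ≤ 24 are chosen — 6 such pairs.
The remaining 3 elements (those with no distinct partner in range) can never complete a 37-sum, so the worst case takes all of them and one from each pair: 3 + 6 = 9.
The 10th integer has to be the second member of some pair, so 9 + 1 = 10.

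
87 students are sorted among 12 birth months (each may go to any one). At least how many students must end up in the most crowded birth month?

8

Pigeonhole: the 12 birth months are the holes and the 87 students are the pigeons.
If every birth month held at most 7 students, the total would be at most 12 × 7 = 84, which is less than 87.
So some birth month holds at least ⌈87/12⌉ = 8 students.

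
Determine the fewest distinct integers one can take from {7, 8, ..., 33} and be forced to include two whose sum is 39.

Two chosen integers sum to 39 exactly when both halves of some pair {x, 39−x} with 7 ≤ x ≤ 39−x ≤ 32 are chosen — 13 such pairs.
The remaining 1 element (those with no distinct partner in range) can never complete a 39-sum, so the worst case takes all of them and one from each pair: 1 + 13 = 14.
The 15th integer has to be the second member of some pair, so 14 + 1 = 15.

15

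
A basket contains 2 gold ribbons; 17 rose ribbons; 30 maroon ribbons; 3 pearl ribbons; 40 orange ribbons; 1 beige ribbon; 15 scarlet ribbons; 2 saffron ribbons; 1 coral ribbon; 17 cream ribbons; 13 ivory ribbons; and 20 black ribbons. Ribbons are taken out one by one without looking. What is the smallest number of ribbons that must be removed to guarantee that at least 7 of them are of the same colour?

By pigeonhole, the 12 colours are the holes; the ribbons drawn are the pigeons.
To avoid 7 of any one colour, the worst case takes at most 6 of each colour, or every ribbon of a colour that has fewer than 6.
That gives 2 + 6 + 6 + 3 + 6 + 1 + 6 + 2 + 1 + 6 + 6 + 6 = 51 ribbons with no colour reaching 7.
The next ribbon forces some colour to 7, so 51 + 1 = 52.

52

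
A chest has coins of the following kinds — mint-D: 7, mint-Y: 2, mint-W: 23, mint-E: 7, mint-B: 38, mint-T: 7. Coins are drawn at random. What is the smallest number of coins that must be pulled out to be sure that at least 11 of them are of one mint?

44

An adversary could hand out at most 10 coins per mint (4 mints run out sooner): 7 + 2 + 10 + 7 + 10 + 7 = 43 coins and still no mint has 11.
One more coin lands in a mint already at 10, so 44 draws are enough and 43 are not.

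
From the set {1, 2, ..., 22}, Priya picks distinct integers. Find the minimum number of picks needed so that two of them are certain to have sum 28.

15

Two chosen integers sum to 28 exactly when both halves of some pair {x, 28−x} with 6 ≤ x ≤ 28−x ≤ 22 are chosen — 8 such pairs.
The remaining 6 elements (those with no distinct partner in range) can never complete a 28-sum, so the worst case takes all of them and one from each pair: 6 + 8 = 14.
By pigeonhole, the 15th integer has to be the second member of some pair, so 14 + 1 = 15.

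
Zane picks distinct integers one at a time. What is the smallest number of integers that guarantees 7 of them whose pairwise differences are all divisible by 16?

97

Integers whose pairwise differences are multiples of 16 are exactly those sharing a remainder mod 16. By pigeonhole, the 16 residue classes mod 16 are the pigeonholes.
With 96 integers one could put 6 in each residue class and have no class reach 7.
The 97th integer pushes some class to 7, so 16·6 + 1 = 97.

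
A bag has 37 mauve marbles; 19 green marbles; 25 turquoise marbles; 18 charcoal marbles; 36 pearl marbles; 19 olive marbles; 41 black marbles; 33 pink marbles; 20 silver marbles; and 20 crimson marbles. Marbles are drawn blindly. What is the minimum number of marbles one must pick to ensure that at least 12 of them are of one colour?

111

An adversary could hand out at most 11 marbles per colour: 11 + 11 + 11 + 11 + 11 + 11 + 11 + 11 + 11 + 11 = 110 marbles and still no colour has 12.
Pigeonhole: one more marble lands in a colour already at 11, so 111 draws are enough and 110 are not.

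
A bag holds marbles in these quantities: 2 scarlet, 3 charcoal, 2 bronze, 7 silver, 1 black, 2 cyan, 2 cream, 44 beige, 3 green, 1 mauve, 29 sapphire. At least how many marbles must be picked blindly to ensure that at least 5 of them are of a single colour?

29

Pigeonhole: put each drawn marble into a box by colour. The largest draw with every box below 5 takes min(count, 4) from each colour; colours with fewer than 4 contribute all they have.
Σ min(cᵢ, 4) = 2 + 3 + 2 + 4 + 1 + 2 + 2 + 4 + 3 + 1 + 4 = 28.
Draw number 28 + 1 = 29 must push one box to 5.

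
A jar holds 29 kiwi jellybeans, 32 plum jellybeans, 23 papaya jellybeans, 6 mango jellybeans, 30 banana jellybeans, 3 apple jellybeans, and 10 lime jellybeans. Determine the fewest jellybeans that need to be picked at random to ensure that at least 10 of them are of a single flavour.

55

An adversary could hand out at most 9 jellybeans per flavour (mango, apple run out sooner): 9 + 9 + 9 + 6 + 9 + 3 + 9 = 54 jellybeans and still no flavour has 10.
One more jellybean lands in a flavour already at 9, so 55 draws are enough and 54 are not.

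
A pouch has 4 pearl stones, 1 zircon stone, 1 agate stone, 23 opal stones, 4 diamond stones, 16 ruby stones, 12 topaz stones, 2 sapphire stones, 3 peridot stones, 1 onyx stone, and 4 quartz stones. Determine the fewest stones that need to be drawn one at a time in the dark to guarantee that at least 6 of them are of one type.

An adversary could hand out at most 5 stones per type (8 types run out sooner): 4 + 1 + 1 + 5 + 4 + 5 + 5 + 2 + 3 + 1 + 4 = 35 stones and still no type has 6.
By the pigeonhole principle, one more stone lands in a type already at 5, so 36 draws are enough and 35 are not.

36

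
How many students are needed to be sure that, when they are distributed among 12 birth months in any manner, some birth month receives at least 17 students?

With 192 students one could put exactly 16 in each of the 12 birth months, and no birth month would reach 17.
By pigeonhole, one more student must land in a birth month that already has 16, giving it 17.
So 12 × 16 + 1 = 193 students are required.

193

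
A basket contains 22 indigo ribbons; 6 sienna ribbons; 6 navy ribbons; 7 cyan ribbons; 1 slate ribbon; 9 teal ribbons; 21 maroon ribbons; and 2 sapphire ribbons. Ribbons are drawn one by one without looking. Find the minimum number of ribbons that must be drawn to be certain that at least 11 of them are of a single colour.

52

Put each drawn ribbon into a box by colour. The largest draw with every box below 11 takes min(count, 10) from each colour; colours with fewer than 10 contribute all they have.
Σ min(cᵢ, 10) = 10 + 6 + 6 + 7 + 1 + 9 + 10 + 2 = 51.
Draw number 51 + 1 = 52 must push one box to 11.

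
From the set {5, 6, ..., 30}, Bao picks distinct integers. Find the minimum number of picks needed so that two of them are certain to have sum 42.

18

A set avoiding the sum 42 can contain at most one of each pair {x, 42−x}, plus the 8 elements whose complement lies outside the range or equal to its own complement.
The integers 5, …, 21 (17 of them) are such a set: any two sum to at least 5+6 = 11 and at most 20+21 = 41 < 42.
By the pigeonhole principle, any 18th integer completes one of the 9 pairs, so 18 choices force a sum of 42.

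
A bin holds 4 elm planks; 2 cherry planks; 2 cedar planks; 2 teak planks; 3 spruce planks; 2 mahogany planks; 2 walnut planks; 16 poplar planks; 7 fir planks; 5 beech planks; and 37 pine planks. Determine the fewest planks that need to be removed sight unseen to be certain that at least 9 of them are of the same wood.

Pigeonhole: put each drawn plank into a box by wood. The largest draw with every box below 9 takes min(count, 8) from each wood; woods with fewer than 8 contribute all they have.
Σ min(cᵢ, 8) = 4 + 2 + 2 + 2 + 3 + 2 + 2 + 8 + 7 + 5 + 8 = 45.
Draw number 45 + 1 = 46 must push one box to 9.

46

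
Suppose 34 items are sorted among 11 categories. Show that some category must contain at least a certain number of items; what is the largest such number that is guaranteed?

4

The 11 categories are the holes and the 34 items are the pigeons.
If every category held at most 3 items, the total would be at most 11 × 3 = 33, which is less than 34.
So some category holds at least ⌈34/11⌉ = 4 items.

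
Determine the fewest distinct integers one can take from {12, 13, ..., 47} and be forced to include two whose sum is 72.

26

Two chosen integers sum to 72 exactly when both halves of some pair {x, 72−x} with 25 ≤ x ≤ 72−x ≤ 47 are chosen — 11 such pairs.
The remaining 14 elements (those with no distinct partner in range) can never complete a 72-sum, so the worst case takes all of them and one from each pair: 14 + 11 = 25.
The 26th integer has to be the second member of some pair, so 25 + 1 = 26.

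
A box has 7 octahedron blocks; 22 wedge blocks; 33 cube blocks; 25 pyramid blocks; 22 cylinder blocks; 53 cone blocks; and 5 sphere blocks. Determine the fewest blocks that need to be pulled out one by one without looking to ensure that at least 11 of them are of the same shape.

63

The 7 shapes are the holes; the blocks drawn are the pigeons.
To avoid 11 of any one shape, the worst case takes at most 10 of each shape, or every block of a shape that has fewer than 10.
That gives 7 + 10 + 10 + 10 + 10 + 10 + 5 = 62 blocks with no shape reaching 11.
The next block forces some shape to 11, so 62 + 1 = 63.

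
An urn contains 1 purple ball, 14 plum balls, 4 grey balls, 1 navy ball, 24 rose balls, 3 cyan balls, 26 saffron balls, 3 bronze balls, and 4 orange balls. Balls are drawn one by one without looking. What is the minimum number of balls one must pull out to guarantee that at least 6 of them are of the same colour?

By the pigeonhole principle, put each drawn ball into a box by colour. The largest draw with every box below 6 takes min(count, 5) from each colour; colours with fewer than 5 contribute all they have.
Σ min(cᵢ, 5) = 1 + 5 + 4 + 1 + 5 + 3 + 5 + 3 + 4 = 31.
Draw number 31 + 1 = 32 must push one box to 6.

32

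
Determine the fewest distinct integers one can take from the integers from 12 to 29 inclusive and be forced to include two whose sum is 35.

13

Two chosen integers sum to 35 exactly when both halves of some pair {x, 35−x} with 12 ≤ x ≤ 35−x ≤ 23 are chosen — 6 such pairs.
The remaining 6 elements (those with no distinct partner in range) can never complete a 35-sum, so the worst case takes all of them and one from each pair: 6 + 6 = 12.
By the pigeonhole principle, the 13th integer has to be the second member of some pair, so 12 + 1 = 13.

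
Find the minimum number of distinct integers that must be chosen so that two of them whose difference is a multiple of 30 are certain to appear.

Integers whose pairwise differences are multiples of 30 are exactly those sharing a remainder mod 30. The 30 residue classes mod 30 are the pigeonholes.
With 30 integers one could put 1 in each residue class and have no class reach 2.
The 31st integer pushes some class to 2, so 30·1 + 1 = 31.

31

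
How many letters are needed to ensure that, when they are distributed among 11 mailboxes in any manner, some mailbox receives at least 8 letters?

With 77 letters one could put exactly 7 in each of the 11 mailboxes, and no mailbox would reach 8.
By pigeonhole, one more letter must land in a mailbox that already has 7, giving it 8.
So 11 × 7 + 1 = 78 letters are required.

78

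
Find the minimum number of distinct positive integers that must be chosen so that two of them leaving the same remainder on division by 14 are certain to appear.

By pigeonhole, the 14 residue classes mod 14 are the pigeonholes.
With 14 integers one could put 1 in each residue class and have no class reach 2.
The 15th integer pushes some class to 2, so 14·1 + 1 = 15.

15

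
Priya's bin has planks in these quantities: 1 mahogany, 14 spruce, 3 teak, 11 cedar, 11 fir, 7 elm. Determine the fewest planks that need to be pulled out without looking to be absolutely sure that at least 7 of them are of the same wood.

29

The 6 woods are the holes; the planks drawn are the pigeons.
To avoid 7 of any one wood, the worst case takes at most 6 of each wood, or every plank of a wood that has fewer than 6.
That gives 1 + 6 + 3 + 6 + 6 + 6 = 28 planks with no wood reaching 7.
The next plank forces some wood to 7, so 28 + 1 = 29.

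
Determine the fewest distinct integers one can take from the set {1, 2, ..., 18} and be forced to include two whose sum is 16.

Group the elements by complementary pair {x, 16−x}: {1,15}, {2,14}, {3,13}, …, giving 7 two-element pairs; the single value 8 (it cannot pair with itself since the integers are distinct); and 3 integers whose partner 16−x falls outside [1,18].
By pigeonhole, treating each of those 11 groups as a pigeonhole, one can pick one integer per group — 11 integers — with no two summing to 16.
The 12th integer lands in an occupied pair, forcing a sum of 16.

12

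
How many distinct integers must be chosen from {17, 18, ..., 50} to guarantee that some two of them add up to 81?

25

Two chosen integers sum to 81 exactly when both halves of some pair {x, 81−x} with 31 ≤ x ≤ 81−x ≤ 50 are chosen — 10 such pairs.
The remaining 14 elements (those with no distinct partner in range) can never complete a 81-sum, so the worst case takes all of them and one from each pair: 14 + 10 = 24.
By pigeonhole, the 25th integer has to be the second member of some pair, so 24 + 1 = 25.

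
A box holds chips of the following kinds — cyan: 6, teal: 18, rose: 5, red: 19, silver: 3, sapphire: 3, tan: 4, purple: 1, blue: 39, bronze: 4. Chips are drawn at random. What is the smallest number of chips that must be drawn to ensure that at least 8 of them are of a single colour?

48

An adversary could hand out at most 7 chips per colour (7 colours run out sooner): 6 + 7 + 5 + 7 + 3 + 3 + 4 + 1 + 7 + 4 = 47 chips and still no colour has 8.
One more chip lands in a colour already at 7, so 48 draws are enough and 47 are not.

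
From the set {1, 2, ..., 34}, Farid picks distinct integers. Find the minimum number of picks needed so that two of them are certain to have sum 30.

21

Group the elements by complementary pair {x, 30−x}: {1,29}, {2,28}, {3,27}, …, giving 14 two-element pairs, the single value 15 (it cannot pair with itself since the integers are distinct), and 5 integers whose partner 30−x falls outside [1,34].
By pigeonhole, treating each of those 20 groups as a pigeonhole, one can pick one integer per group — 20 integers — with no two summing to 30.
The 21st integer lands in an occupied pair, forcing a sum of 30.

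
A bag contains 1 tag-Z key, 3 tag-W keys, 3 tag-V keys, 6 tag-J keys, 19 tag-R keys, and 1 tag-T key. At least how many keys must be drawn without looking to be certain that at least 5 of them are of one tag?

An adversary could hand out at most 4 keys per tag (4 tags run out sooner): 1 + 3 + 3 + 4 + 4 + 1 = 16 keys and still no tag has 5.
By the pigeonhole principle, one more key lands in a tag already at 4, so 17 draws are enough and 16 are not.

17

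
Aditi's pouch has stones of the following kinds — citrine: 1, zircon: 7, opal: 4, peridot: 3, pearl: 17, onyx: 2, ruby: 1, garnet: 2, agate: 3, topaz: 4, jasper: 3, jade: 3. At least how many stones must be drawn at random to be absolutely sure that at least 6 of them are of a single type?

37

Pigeonhole: put each drawn stone into a box by type. The largest draw with every box below 6 takes min(count, 5) from each type; types with fewer than 5 contribute all they have.
Σ min(cᵢ, 5) = 1 + 5 + 4 + 3 + 5 + 2 + 1 + 2 + 3 + 4 + 3 + 3 = 36.
Draw number 36 + 1 = 37 must push one box to 6.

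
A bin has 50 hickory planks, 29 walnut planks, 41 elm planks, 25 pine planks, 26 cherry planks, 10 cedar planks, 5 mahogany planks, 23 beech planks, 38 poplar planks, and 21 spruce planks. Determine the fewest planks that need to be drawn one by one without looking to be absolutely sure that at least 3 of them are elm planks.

In the worst case for collecting elm planks, every non-elm plank comes out first.
There are 50 + 29 + 25 + 26 + 10 + 5 + 23 + 38 + 21 = 227 non-elm planks altogether.
After those, each further plank must be elm, so 227 + 3 = 230 draws guarantee 3 elm planks.

230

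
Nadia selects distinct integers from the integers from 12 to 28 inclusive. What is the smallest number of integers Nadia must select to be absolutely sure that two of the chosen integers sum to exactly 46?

Group the elements by complementary pair {x, 46−x}: {18,28}, {19,27}, {20,26}, …, giving 5 two-element pairs, the single value 23 (it cannot pair with itself since the integers are distinct), and 6 integers whose partner 46−x falls outside [12,28].
Treating each of those 12 groups as a pigeonhole, one can pick one integer per group — 12 integers — with no two summing to 46.
The 13th integer lands in an occupied pair, forcing a sum of 46.

13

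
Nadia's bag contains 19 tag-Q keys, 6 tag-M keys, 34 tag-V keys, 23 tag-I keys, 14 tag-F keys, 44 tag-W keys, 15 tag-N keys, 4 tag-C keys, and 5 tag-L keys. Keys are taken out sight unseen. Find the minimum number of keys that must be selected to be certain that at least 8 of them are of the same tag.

Put each drawn key into a box by tag. The largest draw with every box below 8 takes min(count, 7) from each tag; tags with fewer than 7 contribute all they have.
Σ min(cᵢ, 7) = 7 + 6 + 7 + 7 + 7 + 7 + 7 + 4 + 5 = 57.
Draw number 57 + 1 = 58 must push one box to 8.

58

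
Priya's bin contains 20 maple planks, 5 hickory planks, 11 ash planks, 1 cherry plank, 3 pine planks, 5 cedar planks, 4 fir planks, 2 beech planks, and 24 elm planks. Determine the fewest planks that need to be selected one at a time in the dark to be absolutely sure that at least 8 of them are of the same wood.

42

By pigeonhole, the 9 woods are the holes; the planks drawn are the pigeons.
To avoid 8 of any one wood, the worst case takes at most 7 of each wood, or every plank of a wood that has fewer than 7.
That gives 7 + 5 + 7 + 1 + 3 + 5 + 4 + 2 + 7 = 41 planks with no wood reaching 8.
The next plank forces some wood to 8, so 41 + 1 = 42.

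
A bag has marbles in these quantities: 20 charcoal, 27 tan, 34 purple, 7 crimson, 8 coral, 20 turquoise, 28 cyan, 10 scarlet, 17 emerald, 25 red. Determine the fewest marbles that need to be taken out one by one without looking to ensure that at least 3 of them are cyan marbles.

In the worst case for collecting cyan marbles, every non-cyan marble comes out first.
There are 20 + 27 + 34 + 7 + 8 + 20 + 10 + 17 + 25 = 168 non-cyan marbles altogether.
After those, each further marble must be cyan, so 168 + 3 = 171 draws guarantee 3 cyan marbles.

171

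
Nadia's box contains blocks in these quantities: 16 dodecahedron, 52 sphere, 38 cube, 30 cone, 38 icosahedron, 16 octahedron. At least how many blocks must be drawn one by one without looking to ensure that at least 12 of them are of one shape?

67

By the pigeonhole principle, put each drawn block into a box by shape. The largest draw with every box below 12 takes min(count, 11) from each shape.
Σ min(cᵢ, 11) = 11 + 11 + 11 + 11 + 11 + 11 = 66.
Draw number 66 + 1 = 67 must push one box to 12.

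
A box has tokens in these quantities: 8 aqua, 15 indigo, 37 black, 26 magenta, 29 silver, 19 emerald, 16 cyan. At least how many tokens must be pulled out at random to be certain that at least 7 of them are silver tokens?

In the worst case for collecting silver tokens, every non-silver token comes out first.
There are 8 + 15 + 37 + 26 + 19 + 16 = 121 non-silver tokens altogether.
After those, each further token must be silver, so 121 + 7 = 128 draws guarantee 7 silver tokens.

128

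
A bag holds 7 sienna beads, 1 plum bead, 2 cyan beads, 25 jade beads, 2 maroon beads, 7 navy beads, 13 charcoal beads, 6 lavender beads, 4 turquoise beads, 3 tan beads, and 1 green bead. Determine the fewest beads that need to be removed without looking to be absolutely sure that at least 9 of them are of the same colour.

Put each drawn bead into a box by colour. The largest draw with every box below 9 takes min(count, 8) from each colour; colours with fewer than 8 contribute all they have.
Σ min(cᵢ, 8) = 7 + 1 + 2 + 8 + 2 + 7 + 8 + 6 + 4 + 3 + 1 = 49.
Draw number 49 + 1 = 50 must push one box to 9.

50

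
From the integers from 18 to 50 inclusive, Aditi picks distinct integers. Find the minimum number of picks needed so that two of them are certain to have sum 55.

Two chosen integers sum to 55 exactly when both halves of some pair {x, 55−x} with 18 ≤ x ≤ 55−x ≤ 37 are chosen — 10 such pairs.
The remaining 13 elements (those with no distinct partner in range) can never complete a 55-sum, so the worst case takes all of them and one from each pair: 13 + 10 = 23.
By the pigeonhole principle, the 24th integer has to be the second member of some pair, so 23 + 1 = 24.

24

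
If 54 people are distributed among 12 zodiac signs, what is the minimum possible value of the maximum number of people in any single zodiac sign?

5

The 12 zodiac signs are the holes and the 54 people are the pigeons.
If every zodiac sign held at most 4 people, the total would be at most 12 × 4 = 48, which is less than 54.
So some zodiac sign holds at least ⌈54/12⌉ = 5 people.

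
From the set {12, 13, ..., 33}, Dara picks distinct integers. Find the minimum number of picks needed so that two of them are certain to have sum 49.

Two chosen integers sum to 49 exactly when both halves of some pair {x, 49−x} with 16 ≤ x ≤ 49−x ≤ 33 are chosen — 9 such pairs.
The remaining 4 elements (those with no distinct partner in range) can never complete a 49-sum, so the worst case takes all of them and one from each pair: 4 + 9 = 13.
Pigeonhole: the 14th integer has to be the second member of some pair, so 13 + 1 = 14.

14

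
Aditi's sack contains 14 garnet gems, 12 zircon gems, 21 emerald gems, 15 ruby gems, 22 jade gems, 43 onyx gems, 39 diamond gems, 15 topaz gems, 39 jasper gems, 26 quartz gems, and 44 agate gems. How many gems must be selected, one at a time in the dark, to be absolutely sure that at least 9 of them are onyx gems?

In the worst case for collecting onyx gems, every non-onyx gem comes out first.
There are 14 + 12 + 21 + 15 + 22 + 39 + 15 + 39 + 26 + 44 = 247 non-onyx gems altogether.
After those, each further gem must be onyx, so 247 + 9 = 256 draws guarantee 9 onyx gems.

256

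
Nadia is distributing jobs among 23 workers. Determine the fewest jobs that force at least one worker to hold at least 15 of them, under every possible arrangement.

With 322 jobs one could put exactly 14 in each of the 23 workers, and no worker would reach 15.
Pigeonhole: one more job must land in a worker that already has 14, giving it 15.
So 23 × 14 + 1 = 323 jobs are required.

323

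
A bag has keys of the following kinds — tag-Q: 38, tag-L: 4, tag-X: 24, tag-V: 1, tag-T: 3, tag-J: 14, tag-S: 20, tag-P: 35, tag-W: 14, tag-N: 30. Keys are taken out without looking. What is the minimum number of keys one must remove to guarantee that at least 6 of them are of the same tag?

44

Put each drawn key into a box by tag. The largest draw with every box below 6 takes min(count, 5) from each tag; tags with fewer than 5 contribute all they have.
Σ min(cᵢ, 5) = 5 + 4 + 5 + 1 + 3 + 5 + 5 + 5 + 5 + 5 = 43.
Draw number 43 + 1 = 44 must push one box to 6.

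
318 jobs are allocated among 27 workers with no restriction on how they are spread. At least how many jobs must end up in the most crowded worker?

12

The 27 workers are the holes and the 318 jobs are the pigeons.
If every worker held at most 11 jobs, the total would be at most 27 × 11 = 297, which is less than 318.
So some worker holds at least ⌈318/27⌉ = 12 jobs.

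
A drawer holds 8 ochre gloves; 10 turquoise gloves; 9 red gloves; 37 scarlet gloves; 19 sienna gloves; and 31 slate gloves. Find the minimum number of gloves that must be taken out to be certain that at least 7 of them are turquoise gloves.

In the worst case for collecting turquoise gloves, every non-turquoise glove comes out first.
There are 8 + 9 + 37 + 19 + 31 = 104 non-turquoise gloves altogether.
After those, each further glove must be turquoise, so 104 + 7 = 111 draws guarantee 7 turquoise gloves.

111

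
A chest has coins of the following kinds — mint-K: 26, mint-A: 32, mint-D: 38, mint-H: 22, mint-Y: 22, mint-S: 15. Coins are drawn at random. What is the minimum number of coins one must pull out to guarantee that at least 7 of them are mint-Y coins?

140

In the worst case for collecting mint-Y coins, every non-mint-Y coin comes out first.
There are 26 + 32 + 38 + 22 + 15 = 133 non-mint-Y coins altogether.
After those, each further coin must be mint-Y, so 133 + 7 = 140 draws guarantee 7 mint-Y coins.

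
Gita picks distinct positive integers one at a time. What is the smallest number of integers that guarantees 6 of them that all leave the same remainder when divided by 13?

The 13 residue classes mod 13 are the pigeonholes.
With 65 integers one could put 5 in each residue class and have no class reach 6.
The 66th integer pushes some class to 6, so 13·5 + 1 = 66.

66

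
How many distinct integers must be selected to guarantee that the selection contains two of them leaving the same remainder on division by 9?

10

The 9 residue classes mod 9 are the pigeonholes.
With 9 integers one could put 1 in each residue class and have no class reach 2.
The 10th integer pushes some class to 2, so 9·1 + 1 = 10.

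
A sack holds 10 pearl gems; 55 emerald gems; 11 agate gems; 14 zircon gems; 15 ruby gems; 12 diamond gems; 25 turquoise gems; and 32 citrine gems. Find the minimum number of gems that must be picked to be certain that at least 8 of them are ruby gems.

167

In the worst case for collecting ruby gems, every non-ruby gem comes out first.
There are 10 + 55 + 11 + 14 + 12 + 25 + 32 = 159 non-ruby gems altogether.
After those, each further gem must be ruby, so 159 + 8 = 167 draws guarantee 8 ruby gems.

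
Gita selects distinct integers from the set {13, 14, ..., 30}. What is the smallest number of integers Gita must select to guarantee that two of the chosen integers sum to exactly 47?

Group the elements by complementary pair {x, 47−x}: {17,30}, {18,29}, {19,28}, …, giving 7 two-element pairs and 4 integers whose partner 47−x falls outside [13,30].
Treating each of those 11 groups as a pigeonhole, one can pick one integer per group — 11 integers — with no two summing to 47.
The 12th integer lands in an occupied pair, forcing a sum of 47.

12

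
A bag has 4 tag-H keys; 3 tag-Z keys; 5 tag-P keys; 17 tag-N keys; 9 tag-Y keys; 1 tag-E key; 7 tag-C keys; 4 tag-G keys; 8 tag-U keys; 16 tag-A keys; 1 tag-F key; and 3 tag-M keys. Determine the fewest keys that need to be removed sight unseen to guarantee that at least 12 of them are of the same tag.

An adversary could hand out at most 11 keys per tag (10 tags run out sooner): 4 + 3 + 5 + 11 + 9 + 1 + 7 + 4 + 8 + 11 + 1 + 3 = 67 keys and still no tag has 12.
By the pigeonhole principle, one more key lands in a tag already at 11, so 68 draws are enough and 67 are not.

68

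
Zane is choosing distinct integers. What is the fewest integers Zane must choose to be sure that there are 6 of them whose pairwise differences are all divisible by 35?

176

Integers whose pairwise differences are multiples of 35 are exactly those sharing a remainder mod 35. The 35 residue classes mod 35 are the pigeonholes.
With 175 integers one could put 5 in each residue class and have no class reach 6.
The 176th integer pushes some class to 6, so 35·5 + 1 = 176.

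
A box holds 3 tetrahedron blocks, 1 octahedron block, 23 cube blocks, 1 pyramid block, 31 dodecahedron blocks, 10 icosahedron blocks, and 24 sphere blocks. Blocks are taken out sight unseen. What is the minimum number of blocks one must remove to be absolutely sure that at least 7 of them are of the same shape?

30

Pigeonhole: the 7 shapes are the holes; the blocks drawn are the pigeons.
To avoid 7 of any one shape, the worst case takes at most 6 of each shape, or every block of a shape that has fewer than 6.
That gives 3 + 1 + 6 + 1 + 6 + 6 + 6 = 29 blocks with no shape reaching 7.
The next block forces some shape to 7, so 29 + 1 = 30.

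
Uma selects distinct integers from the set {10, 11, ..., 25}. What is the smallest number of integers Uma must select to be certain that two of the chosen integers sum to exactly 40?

A set avoiding the sum 40 can contain at most one of each pair {x, 40−x}, plus the 6 elements whose complement lies outside the range or equal to its own complement.
The integers 10, …, 20 (11 of them) are such a set: any two sum to at least 10+11 = 21 and at most 19+20 = 39 < 40.
Pigeonhole: any 12th integer completes one of the 5 pairs, so 12 choices force a sum of 40.

12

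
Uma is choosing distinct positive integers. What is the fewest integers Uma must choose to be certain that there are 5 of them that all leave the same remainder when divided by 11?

45

By the pigeonhole principle, the 11 residue classes mod 11 are the pigeonholes.
With 44 integers one could put 4 in each residue class and have no class reach 5.
The 45th integer pushes some class to 5, so 11·4 + 1 = 45.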